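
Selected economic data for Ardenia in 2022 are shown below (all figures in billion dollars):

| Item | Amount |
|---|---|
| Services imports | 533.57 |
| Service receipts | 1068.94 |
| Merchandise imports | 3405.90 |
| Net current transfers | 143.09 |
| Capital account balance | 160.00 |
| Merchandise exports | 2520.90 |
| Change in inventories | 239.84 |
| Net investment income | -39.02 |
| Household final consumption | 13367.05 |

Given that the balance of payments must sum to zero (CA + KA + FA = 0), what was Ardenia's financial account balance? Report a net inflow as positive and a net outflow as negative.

Goods balance = 2520.90 - 3405.90 = -885.00
Services balance = 1068.94 - 533.57 = 535.37
Trade balance (goods + services) = -885.00 + 535.37 = -349.63
Net primary income = -39.02
Net secondary income = 143.09
Current account = -349.63 + (-39.02) + 143.09 = -245.56
Financial account = -(-245.56 + 160.00) = 85.56

85.56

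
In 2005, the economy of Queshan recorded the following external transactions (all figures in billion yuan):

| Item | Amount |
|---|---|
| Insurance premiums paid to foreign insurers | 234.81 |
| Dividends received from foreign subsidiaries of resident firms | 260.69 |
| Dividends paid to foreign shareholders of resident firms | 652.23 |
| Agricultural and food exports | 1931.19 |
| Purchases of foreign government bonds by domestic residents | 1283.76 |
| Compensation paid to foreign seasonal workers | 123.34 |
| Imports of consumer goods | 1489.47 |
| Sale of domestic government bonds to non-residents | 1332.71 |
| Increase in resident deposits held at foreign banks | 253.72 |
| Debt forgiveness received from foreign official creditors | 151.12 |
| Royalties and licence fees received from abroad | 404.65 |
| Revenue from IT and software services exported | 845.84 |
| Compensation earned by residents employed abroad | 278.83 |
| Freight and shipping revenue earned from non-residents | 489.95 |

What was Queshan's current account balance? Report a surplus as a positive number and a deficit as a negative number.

1711.30

Goods: -1489.47 + 1931.19 = 441.72
Services: -234.81 + 489.95 + 845.84 + 404.65 = 1505.63
Primary income: 278.83 + 260.69 - 123.34 - 652.23 = -236.05
Current account = 441.72 + 1505.63 + (-236.05) = 1711.30
(Excluded from the current account — financial account: purchases of foreign government bonds by domestic residents 1283.76, sale of domestic government bonds to non-residents 1332.71, increase in resident deposits held at foreign banks 253.72; capital account: debt forgiveness received from foreign official creditors 151.12.)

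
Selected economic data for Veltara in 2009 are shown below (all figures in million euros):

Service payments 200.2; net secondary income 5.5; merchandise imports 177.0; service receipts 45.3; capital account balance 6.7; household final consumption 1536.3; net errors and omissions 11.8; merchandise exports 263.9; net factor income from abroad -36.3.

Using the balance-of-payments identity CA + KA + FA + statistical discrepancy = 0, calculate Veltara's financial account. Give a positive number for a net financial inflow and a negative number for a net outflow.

80.3

Goods balance = 263.9 - 177.0 = 86.9
Services balance = 45.3 - 200.2 = -154.9
Trade balance (goods + services) = 86.9 + (-154.9) = -68.0
Net primary income = -36.3
Net secondary income = 5.5
Current account = -68.0 + (-36.3) + 5.5 = -98.8
Financial account = -(-98.8 + 6.7 + 11.8) = 80.3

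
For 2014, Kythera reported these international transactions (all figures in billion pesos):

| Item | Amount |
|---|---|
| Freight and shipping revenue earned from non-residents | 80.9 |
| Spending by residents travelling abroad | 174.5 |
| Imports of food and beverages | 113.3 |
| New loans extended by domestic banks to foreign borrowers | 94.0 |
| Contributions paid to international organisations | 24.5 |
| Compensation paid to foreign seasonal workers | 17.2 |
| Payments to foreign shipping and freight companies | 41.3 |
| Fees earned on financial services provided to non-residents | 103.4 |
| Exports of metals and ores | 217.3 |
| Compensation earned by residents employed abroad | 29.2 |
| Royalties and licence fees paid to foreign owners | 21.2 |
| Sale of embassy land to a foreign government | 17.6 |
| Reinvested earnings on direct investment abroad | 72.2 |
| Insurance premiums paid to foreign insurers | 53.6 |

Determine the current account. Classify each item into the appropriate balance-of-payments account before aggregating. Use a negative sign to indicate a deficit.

Goods: 217.3 - 113.3 = 104.0
Services: -53.6 + 80.9 - 174.5 - 21.2 + 103.4 - 41.3 = -106.3
Primary income: 29.2 - 17.2 + 72.2 = 84.2
Secondary income: -24.5
Current account = 104.0 + (-106.3) + 84.2 + (-24.5) = 57.4
(Excluded from the current account — financial account: new loans extended by domestic banks to foreign borrowers 94.0; capital account: sale of embassy land to a foreign government 17.6.)

57.4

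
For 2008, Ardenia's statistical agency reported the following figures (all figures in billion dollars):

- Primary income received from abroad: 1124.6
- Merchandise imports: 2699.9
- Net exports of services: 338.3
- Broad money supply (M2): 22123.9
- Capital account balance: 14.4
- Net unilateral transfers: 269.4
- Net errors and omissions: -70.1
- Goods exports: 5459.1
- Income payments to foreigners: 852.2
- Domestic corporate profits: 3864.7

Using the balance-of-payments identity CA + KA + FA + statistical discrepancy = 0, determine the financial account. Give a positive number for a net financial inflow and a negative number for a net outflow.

-3583.6

Goods balance = 5459.1 - 2699.9 = 2759.2
Services balance = 338.3
Trade balance (goods + services) = 2759.2 + 338.3 = 3097.5
Net primary income = 1124.6 - 852.2 = 272.4
Net secondary income = 269.4
Current account = 3097.5 + 272.4 + 269.4 = 3639.3
Financial account = -(3639.3 + 14.4 + (-70.1)) = -3583.6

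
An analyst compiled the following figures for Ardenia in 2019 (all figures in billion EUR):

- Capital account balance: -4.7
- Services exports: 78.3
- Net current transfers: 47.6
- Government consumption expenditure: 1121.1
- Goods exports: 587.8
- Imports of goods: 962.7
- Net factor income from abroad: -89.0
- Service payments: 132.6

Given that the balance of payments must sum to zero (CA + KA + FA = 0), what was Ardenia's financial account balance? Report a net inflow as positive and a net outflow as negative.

475.3

Goods balance = 587.8 - 962.7 = -374.9
Services balance = 78.3 - 132.6 = -54.3
Trade balance (goods + services) = -374.9 + (-54.3) = -429.2
Net primary income = -89.0
Net secondary income = 47.6
Current account = -429.2 + (-89.0) + 47.6 = -470.6
Financial account = -(-470.6 + (-4.7)) = 475.3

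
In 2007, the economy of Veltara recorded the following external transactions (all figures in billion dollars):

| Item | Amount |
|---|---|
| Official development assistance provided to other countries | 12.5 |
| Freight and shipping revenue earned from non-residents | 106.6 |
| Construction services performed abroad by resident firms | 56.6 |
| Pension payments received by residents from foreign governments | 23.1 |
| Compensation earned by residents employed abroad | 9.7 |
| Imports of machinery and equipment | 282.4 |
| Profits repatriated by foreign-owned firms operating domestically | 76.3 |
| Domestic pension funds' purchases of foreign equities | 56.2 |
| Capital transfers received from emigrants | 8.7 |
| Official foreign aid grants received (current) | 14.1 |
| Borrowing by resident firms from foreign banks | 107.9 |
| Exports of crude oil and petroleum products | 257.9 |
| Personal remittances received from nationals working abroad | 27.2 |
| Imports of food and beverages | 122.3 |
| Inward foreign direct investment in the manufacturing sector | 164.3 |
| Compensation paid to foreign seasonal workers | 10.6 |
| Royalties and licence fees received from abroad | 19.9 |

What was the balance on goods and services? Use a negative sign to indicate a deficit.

Goods: -122.3 + 257.9 - 282.4 = -146.8
Services: 19.9 + 56.6 + 106.6 = 183.1
Trade balance = -146.8 + 183.1 = 36.3
(Excluded from the trade balance — secondary income: official development assistance provided to other countries 12.5, pension payments received by residents from foreign governments 23.1, official foreign aid grants received (current) 14.1, personal remittances received from nationals working abroad 27.2; primary income: compensation earned by residents employed abroad 9.7, profits repatriated by foreign-owned firms operating domestically 76.3, compensation paid to foreign seasonal workers 10.6; financial account: domestic pension funds' purchases of foreign equities 56.2, borrowing by resident firms from foreign banks 107.9, inward foreign direct investment in the manufacturing sector 164.3; capital account: capital transfers received from emigrants 8.7.)

36.3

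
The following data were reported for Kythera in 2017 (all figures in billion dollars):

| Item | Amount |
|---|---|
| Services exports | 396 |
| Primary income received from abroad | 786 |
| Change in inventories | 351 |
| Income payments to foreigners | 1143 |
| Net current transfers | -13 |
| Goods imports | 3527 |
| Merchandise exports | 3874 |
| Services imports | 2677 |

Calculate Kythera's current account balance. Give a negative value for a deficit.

-2304

Goods balance = 3874 - 3527 = 347
Services balance = 396 - 2677 = -2281
Trade balance (goods + services) = 347 + (-2281) = -1934
Net primary income = 786 - 1143 = -357
Net secondary income = -13
Current account = -1934 + (-357) + (-13) = -2304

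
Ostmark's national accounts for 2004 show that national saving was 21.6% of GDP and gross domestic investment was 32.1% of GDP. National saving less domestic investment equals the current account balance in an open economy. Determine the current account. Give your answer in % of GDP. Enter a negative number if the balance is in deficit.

CA = S - I = 21.6 - 32.1 = -10.5

-10.5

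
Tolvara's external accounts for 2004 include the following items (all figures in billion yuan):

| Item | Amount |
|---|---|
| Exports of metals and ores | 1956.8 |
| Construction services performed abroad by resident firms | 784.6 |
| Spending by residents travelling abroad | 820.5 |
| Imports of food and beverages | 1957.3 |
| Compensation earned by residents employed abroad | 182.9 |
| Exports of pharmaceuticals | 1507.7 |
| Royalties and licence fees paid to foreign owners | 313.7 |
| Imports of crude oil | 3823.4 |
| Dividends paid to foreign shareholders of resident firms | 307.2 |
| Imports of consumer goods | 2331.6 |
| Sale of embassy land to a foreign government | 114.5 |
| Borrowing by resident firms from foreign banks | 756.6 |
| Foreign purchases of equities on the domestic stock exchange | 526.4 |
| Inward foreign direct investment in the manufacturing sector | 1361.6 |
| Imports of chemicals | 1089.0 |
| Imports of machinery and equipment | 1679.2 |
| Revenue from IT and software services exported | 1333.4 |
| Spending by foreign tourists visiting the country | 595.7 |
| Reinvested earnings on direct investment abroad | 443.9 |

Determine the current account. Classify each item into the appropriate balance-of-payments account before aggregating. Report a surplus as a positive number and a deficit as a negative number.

Goods: -3823.4 + 1507.7 - 2331.6 + 1956.8 - 1089.0 - 1957.3 - 1679.2 = -7416.0
Services: 1333.4 - 820.5 - 313.7 + 784.6 + 595.7 = 1579.5
Primary income: 182.9 - 307.2 + 443.9 = 319.6
Current account = (-7416.0) + 1579.5 + 319.6 = -5516.9
(Excluded from the current account — capital account: sale of embassy land to a foreign government 114.5; financial account: borrowing by resident firms from foreign banks 756.6, foreign purchases of equities on the domestic stock exchange 526.4, inward foreign direct investment in the manufacturing sector 1361.6.)

-5516.9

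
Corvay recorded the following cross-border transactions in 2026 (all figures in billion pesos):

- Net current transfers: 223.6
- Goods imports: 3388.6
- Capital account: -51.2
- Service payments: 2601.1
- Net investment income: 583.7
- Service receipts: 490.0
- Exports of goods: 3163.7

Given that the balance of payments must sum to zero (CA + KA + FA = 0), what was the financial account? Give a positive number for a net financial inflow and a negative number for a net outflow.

Goods balance = 3163.7 - 3388.6 = -224.9
Services balance = 490.0 - 2601.1 = -2111.1
Trade balance (goods + services) = -224.9 + (-2111.1) = -2336.0
Net primary income = 583.7
Net secondary income = 223.6
Current account = -2336.0 + 583.7 + 223.6 = -1528.7
Financial account = -(-1528.7 + (-51.2)) = 1579.9

1579.9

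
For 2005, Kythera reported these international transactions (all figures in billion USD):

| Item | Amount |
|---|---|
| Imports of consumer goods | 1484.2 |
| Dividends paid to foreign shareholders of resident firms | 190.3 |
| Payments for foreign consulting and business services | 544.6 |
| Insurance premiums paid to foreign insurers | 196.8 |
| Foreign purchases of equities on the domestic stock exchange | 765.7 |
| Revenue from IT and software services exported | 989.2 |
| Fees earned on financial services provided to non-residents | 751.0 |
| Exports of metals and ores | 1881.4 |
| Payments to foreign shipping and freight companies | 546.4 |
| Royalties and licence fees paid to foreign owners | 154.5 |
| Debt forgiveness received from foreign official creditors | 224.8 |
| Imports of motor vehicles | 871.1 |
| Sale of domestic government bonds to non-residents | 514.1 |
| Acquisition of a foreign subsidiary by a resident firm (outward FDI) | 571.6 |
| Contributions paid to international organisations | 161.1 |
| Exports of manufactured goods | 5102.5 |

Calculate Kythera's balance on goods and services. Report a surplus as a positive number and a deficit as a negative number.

Goods: -871.1 + 5102.5 + 1881.4 - 1484.2 = 4628.6
Services: 751.0 - 546.4 - 154.5 - 196.8 - 544.6 + 989.2 = 297.9
Trade balance = 4628.6 + 297.9 = 4926.5
(Excluded from the trade balance — primary income: dividends paid to foreign shareholders of resident firms 190.3; financial account: foreign purchases of equities on the domestic stock exchange 765.7, sale of domestic government bonds to non-residents 514.1, acquisition of a foreign subsidiary by a resident firm (outward FDI) 571.6; capital account: debt forgiveness received from foreign official creditors 224.8; secondary income: contributions paid to international organisations 161.1.)

4926.5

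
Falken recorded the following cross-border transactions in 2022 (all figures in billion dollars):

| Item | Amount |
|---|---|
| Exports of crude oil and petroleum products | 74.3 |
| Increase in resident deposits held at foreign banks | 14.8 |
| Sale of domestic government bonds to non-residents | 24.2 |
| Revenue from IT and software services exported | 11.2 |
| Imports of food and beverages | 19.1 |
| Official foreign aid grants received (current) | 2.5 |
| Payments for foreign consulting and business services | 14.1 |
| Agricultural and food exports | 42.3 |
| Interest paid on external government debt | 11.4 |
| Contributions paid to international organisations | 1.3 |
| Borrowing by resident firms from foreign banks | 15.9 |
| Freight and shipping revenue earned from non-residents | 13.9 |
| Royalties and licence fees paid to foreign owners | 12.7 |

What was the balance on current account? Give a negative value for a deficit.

Goods: -19.1 + 42.3 + 74.3 = 97.5
Services: 13.9 - 12.7 + 11.2 - 14.1 = -1.7
Primary income: -11.4
Secondary income: -1.3 + 2.5 = 1.2
Current account = 97.5 + (-1.7) + (-11.4) + 1.2 = 85.6
(Excluded from the current account — financial account: increase in resident deposits held at foreign banks 14.8, sale of domestic government bonds to non-residents 24.2, borrowing by resident firms from foreign banks 15.9.)

85.6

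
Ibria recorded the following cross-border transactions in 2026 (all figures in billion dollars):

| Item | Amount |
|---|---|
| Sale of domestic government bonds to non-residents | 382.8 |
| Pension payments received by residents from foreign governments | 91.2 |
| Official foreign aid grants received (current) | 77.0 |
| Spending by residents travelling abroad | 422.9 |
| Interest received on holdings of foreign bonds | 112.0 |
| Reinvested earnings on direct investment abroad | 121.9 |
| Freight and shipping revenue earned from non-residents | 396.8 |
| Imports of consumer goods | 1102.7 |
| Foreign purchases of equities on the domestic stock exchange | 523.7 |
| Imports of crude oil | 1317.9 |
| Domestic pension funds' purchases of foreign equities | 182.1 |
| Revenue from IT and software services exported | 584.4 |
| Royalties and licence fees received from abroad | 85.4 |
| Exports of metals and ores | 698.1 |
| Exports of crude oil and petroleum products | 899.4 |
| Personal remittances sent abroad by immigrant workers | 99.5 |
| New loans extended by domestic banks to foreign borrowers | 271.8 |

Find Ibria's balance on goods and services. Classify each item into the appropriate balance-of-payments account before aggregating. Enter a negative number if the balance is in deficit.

Goods: 899.4 + 698.1 - 1317.9 - 1102.7 = -823.1
Services: 396.8 + 584.4 + 85.4 - 422.9 = 643.7
Trade balance = -823.1 + 643.7 = -179.4
(Excluded from the trade balance — financial account: sale of domestic government bonds to non-residents 382.8, foreign purchases of equities on the domestic stock exchange 523.7, domestic pension funds' purchases of foreign equities 182.1, new loans extended by domestic banks to foreign borrowers 271.8; secondary income: pension payments received by residents from foreign governments 91.2, official foreign aid grants received (current) 77.0, personal remittances sent abroad by immigrant workers 99.5; primary income: interest received on holdings of foreign bonds 112.0, reinvested earnings on direct investment abroad 121.9.)

-179.4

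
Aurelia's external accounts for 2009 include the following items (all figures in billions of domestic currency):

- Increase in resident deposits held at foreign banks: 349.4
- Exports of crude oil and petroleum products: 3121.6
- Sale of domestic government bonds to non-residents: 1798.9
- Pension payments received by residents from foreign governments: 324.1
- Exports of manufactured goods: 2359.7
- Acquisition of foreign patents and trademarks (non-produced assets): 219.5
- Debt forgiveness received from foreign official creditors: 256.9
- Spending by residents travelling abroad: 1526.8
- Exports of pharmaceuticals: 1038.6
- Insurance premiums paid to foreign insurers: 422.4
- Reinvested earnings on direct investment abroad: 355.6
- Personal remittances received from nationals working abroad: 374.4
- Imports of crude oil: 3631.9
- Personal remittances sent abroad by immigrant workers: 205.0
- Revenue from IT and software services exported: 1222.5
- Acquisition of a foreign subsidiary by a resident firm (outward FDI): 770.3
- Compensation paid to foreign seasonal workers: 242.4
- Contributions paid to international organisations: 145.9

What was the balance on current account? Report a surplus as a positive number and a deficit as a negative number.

2622.1

Goods: -3631.9 + 2359.7 + 1038.6 + 3121.6 = 2888.0
Services: -422.4 + 1222.5 - 1526.8 = -726.7
Primary income: 355.6 - 242.4 = 113.2
Secondary income: -145.9 + 374.4 + 324.1 - 205.0 = 347.6
Current account = 2888.0 + (-726.7) + 113.2 + 347.6 = 2622.1
(Excluded from the current account — financial account: increase in resident deposits held at foreign banks 349.4, sale of domestic government bonds to non-residents 1798.9, acquisition of a foreign subsidiary by a resident firm (outward FDI) 770.3; capital account: acquisition of foreign patents and trademarks (non-produced assets) 219.5, debt forgiveness received from foreign official creditors 256.9.)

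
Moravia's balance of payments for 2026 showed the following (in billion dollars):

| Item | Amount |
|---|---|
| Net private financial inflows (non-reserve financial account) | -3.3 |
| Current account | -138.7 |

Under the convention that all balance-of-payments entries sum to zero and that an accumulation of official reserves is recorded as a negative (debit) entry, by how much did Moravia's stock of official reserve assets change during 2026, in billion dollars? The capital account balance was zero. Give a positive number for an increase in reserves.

Official reserve transactions balance = -((-138.7) + (-3.3)) = 142.0
An accumulation of reserves is recorded as a debit (negative entry), so the change in the stock of reserves is the negative of that balance.
Change in official reserves = -(142.0) = -142.0

-142.0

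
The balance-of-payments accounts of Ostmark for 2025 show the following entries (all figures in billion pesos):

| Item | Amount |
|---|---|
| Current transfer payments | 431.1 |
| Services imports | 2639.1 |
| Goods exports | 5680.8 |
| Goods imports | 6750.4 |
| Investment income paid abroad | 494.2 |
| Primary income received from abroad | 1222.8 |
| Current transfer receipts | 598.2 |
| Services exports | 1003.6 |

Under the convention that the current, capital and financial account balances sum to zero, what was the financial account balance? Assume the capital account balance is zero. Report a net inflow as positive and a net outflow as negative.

1809.4

Goods balance = 5680.8 - 6750.4 = -1069.6
Services balance = 1003.6 - 2639.1 = -1635.5
Trade balance (goods + services) = -1069.6 + (-1635.5) = -2705.1
Net primary income = 1222.8 - 494.2 = 728.6
Net secondary income = 598.2 - 431.1 = 167.1
Current account = -2705.1 + 728.6 + 167.1 = -1809.4
Financial account = -(-1809.4) = 1809.4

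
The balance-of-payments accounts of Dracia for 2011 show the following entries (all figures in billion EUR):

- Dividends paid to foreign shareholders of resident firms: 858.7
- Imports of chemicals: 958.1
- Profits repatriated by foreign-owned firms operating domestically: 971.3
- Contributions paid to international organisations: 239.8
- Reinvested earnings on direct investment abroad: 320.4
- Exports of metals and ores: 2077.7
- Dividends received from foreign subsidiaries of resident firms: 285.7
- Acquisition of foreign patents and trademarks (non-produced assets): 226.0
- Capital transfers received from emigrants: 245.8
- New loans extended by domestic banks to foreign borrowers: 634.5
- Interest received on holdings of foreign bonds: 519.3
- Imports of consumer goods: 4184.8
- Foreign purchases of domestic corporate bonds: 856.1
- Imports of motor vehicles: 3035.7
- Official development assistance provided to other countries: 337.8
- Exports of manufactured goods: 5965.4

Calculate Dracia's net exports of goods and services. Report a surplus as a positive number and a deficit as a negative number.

-135.5

Goods: -958.1 + 2077.7 - 3035.7 + 5965.4 - 4184.8 = -135.5
Trade balance = -135.5 + 0.0 = -135.5
(Excluded from the trade balance — primary income: dividends paid to foreign shareholders of resident firms 858.7, profits repatriated by foreign-owned firms operating domestically 971.3, reinvested earnings on direct investment abroad 320.4, dividends received from foreign subsidiaries of resident firms 285.7, interest received on holdings of foreign bonds 519.3; secondary income: contributions paid to international organisations 239.8, official development assistance provided to other countries 337.8; capital account: acquisition of foreign patents and trademarks (non-produced assets) 226.0, capital transfers received from emigrants 245.8; financial account: new loans extended by domestic banks to foreign borrowers 634.5, foreign purchases of domestic corporate bonds 856.1.)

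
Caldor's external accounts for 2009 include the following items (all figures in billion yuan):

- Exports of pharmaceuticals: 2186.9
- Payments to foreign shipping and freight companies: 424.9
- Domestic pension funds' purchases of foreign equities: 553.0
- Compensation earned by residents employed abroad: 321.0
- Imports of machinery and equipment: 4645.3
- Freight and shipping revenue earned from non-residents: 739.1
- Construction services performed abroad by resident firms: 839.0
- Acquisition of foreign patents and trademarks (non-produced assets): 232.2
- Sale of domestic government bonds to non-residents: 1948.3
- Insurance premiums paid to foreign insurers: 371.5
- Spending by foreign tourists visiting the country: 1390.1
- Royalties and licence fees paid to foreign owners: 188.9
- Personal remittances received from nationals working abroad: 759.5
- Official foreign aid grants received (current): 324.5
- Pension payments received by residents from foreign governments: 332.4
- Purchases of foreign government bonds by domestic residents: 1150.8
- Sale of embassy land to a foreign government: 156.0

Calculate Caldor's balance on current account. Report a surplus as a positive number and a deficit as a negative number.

Goods: 2186.9 - 4645.3 = -2458.4
Services: 839.0 + 739.1 + 1390.1 - 188.9 - 424.9 - 371.5 = 1982.9
Primary income: 321.0
Secondary income: 759.5 + 324.5 + 332.4 = 1416.4
Current account = (-2458.4) + 1982.9 + 321.0 + 1416.4 = 1261.9
(Excluded from the current account — financial account: domestic pension funds' purchases of foreign equities 553.0, sale of domestic government bonds to non-residents 1948.3, purchases of foreign government bonds by domestic residents 1150.8; capital account: acquisition of foreign patents and trademarks (non-produced assets) 232.2, sale of embassy land to a foreign government 156.0.)

1261.9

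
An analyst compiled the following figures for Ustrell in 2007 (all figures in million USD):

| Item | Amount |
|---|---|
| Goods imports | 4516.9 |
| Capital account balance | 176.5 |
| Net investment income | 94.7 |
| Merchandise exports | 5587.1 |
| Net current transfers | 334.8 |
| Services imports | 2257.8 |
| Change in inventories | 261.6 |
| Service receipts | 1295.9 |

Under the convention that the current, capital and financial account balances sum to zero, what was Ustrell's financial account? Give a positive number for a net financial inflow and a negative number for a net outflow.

Goods balance = 5587.1 - 4516.9 = 1070.2
Services balance = 1295.9 - 2257.8 = -961.9
Trade balance (goods + services) = 1070.2 + (-961.9) = 108.3
Net primary income = 94.7
Net secondary income = 334.8
Current account = 108.3 + 94.7 + 334.8 = 537.8
Financial account = -(537.8 + 176.5) = -714.3

-714.3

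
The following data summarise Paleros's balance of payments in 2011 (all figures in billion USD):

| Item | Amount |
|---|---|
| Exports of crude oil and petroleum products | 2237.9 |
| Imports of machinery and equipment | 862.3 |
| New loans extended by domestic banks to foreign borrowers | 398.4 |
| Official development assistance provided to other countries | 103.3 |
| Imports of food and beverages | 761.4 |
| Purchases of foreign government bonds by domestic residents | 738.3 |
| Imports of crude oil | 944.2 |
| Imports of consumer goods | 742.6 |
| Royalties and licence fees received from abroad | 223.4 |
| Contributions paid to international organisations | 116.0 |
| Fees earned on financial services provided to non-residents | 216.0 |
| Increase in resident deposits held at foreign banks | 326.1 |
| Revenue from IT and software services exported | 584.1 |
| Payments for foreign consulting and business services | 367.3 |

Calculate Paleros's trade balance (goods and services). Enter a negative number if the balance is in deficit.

Goods: -862.3 - 944.2 - 742.6 - 761.4 + 2237.9 = -1072.6
Services: 216.0 + 223.4 + 584.1 - 367.3 = 656.2
Trade balance = -1072.6 + 656.2 = -416.4
(Excluded from the trade balance — financial account: new loans extended by domestic banks to foreign borrowers 398.4, purchases of foreign government bonds by domestic residents 738.3, increase in resident deposits held at foreign banks 326.1; secondary income: official development assistance provided to other countries 103.3, contributions paid to international organisations 116.0.)

-416.4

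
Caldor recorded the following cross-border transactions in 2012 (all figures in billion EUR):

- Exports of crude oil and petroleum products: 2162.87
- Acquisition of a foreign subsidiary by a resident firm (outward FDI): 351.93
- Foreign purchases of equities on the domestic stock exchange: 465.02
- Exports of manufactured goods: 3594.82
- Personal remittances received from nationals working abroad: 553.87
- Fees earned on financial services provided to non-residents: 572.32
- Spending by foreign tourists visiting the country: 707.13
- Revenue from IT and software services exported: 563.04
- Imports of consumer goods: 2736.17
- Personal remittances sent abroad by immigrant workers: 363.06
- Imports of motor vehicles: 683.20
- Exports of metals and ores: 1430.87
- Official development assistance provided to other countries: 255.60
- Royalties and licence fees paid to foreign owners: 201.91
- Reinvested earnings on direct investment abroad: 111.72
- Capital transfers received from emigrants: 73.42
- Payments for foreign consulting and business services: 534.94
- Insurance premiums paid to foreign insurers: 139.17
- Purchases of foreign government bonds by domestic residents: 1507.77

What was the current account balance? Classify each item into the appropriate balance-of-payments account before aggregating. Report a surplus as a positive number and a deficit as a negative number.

Goods: 1430.87 + 2162.87 - 2736.17 - 683.20 + 3594.82 = 3769.19
Services: -139.17 + 572.32 + 563.04 - 534.94 - 201.91 + 707.13 = 966.47
Primary income: 111.72
Secondary income: -255.60 + 553.87 - 363.06 = -64.79
Current account = 3769.19 + 966.47 + 111.72 + (-64.79) = 4782.59
(Excluded from the current account — financial account: acquisition of a foreign subsidiary by a resident firm (outward FDI) 351.93, foreign purchases of equities on the domestic stock exchange 465.02, purchases of foreign government bonds by domestic residents 1507.77; capital account: capital transfers received from emigrants 73.42.)

4782.59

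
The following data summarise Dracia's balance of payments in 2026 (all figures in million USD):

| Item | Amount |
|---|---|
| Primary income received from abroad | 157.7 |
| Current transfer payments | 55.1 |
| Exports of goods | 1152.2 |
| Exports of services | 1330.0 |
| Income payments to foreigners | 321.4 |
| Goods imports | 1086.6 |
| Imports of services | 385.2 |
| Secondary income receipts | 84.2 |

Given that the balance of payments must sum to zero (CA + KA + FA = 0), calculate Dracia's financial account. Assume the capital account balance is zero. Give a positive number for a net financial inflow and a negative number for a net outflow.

-875.8

Goods balance = 1152.2 - 1086.6 = 65.6
Services balance = 1330.0 - 385.2 = 944.8
Trade balance (goods + services) = 65.6 + 944.8 = 1010.4
Net primary income = 157.7 - 321.4 = -163.7
Net secondary income = 84.2 - 55.1 = 29.1
Current account = 1010.4 + (-163.7) + 29.1 = 875.8
Financial account = -(875.8) = -875.8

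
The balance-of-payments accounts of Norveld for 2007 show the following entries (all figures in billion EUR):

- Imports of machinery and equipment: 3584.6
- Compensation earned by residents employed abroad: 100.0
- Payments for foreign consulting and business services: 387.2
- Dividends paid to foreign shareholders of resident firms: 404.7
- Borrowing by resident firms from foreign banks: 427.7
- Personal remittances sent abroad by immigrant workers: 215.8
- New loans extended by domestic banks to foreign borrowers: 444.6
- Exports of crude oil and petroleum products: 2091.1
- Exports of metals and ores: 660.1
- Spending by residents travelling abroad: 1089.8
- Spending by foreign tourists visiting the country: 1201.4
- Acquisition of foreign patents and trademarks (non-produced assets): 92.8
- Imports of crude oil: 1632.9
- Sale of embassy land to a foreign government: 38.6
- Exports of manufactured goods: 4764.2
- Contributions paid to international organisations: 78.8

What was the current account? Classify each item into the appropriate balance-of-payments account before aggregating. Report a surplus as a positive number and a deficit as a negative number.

1423.0

Goods: 4764.2 - 3584.6 + 660.1 + 2091.1 - 1632.9 = 2297.9
Services: -387.2 - 1089.8 + 1201.4 = -275.6
Primary income: -404.7 + 100.0 = -304.7
Secondary income: -78.8 - 215.8 = -294.6
Current account = 2297.9 + (-275.6) + (-304.7) + (-294.6) = 1423.0
(Excluded from the current account — financial account: borrowing by resident firms from foreign banks 427.7, new loans extended by domestic banks to foreign borrowers 444.6; capital account: acquisition of foreign patents and trademarks (non-produced assets) 92.8, sale of embassy land to a foreign government 38.6.)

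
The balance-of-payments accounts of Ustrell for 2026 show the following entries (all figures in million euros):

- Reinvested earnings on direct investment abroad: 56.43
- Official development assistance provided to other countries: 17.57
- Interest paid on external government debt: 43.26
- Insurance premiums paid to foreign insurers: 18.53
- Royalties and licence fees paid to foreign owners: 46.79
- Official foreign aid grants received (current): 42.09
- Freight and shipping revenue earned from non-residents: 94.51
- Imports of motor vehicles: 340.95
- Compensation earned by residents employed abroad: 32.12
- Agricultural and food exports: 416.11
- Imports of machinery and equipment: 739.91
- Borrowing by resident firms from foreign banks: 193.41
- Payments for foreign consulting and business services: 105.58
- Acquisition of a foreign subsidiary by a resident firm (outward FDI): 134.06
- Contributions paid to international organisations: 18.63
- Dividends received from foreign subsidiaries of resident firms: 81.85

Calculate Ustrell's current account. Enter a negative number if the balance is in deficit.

-608.11

Goods: 416.11 - 340.95 - 739.91 = -664.75
Services: -105.58 - 18.53 - 46.79 + 94.51 = -76.39
Primary income: 32.12 + 81.85 + 56.43 - 43.26 = 127.14
Secondary income: 42.09 - 17.57 - 18.63 = 5.89
Current account = (-664.75) + (-76.39) + 127.14 + 5.89 = -608.11
(Excluded from the current account — financial account: borrowing by resident firms from foreign banks 193.41, acquisition of a foreign subsidiary by a resident firm (outward FDI) 134.06.)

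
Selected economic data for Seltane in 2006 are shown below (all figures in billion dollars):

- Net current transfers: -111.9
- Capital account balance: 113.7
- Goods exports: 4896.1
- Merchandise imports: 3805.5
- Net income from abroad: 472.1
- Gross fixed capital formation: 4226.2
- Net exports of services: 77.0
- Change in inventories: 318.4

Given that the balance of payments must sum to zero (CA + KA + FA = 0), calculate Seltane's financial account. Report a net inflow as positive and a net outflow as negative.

-1641.5

Goods balance = 4896.1 - 3805.5 = 1090.6
Services balance = 77.0
Trade balance (goods + services) = 1090.6 + 77.0 = 1167.6
Net primary income = 472.1
Net secondary income = -111.9
Current account = 1167.6 + 472.1 + (-111.9) = 1527.8
Financial account = -(1527.8 + 113.7) = -1641.5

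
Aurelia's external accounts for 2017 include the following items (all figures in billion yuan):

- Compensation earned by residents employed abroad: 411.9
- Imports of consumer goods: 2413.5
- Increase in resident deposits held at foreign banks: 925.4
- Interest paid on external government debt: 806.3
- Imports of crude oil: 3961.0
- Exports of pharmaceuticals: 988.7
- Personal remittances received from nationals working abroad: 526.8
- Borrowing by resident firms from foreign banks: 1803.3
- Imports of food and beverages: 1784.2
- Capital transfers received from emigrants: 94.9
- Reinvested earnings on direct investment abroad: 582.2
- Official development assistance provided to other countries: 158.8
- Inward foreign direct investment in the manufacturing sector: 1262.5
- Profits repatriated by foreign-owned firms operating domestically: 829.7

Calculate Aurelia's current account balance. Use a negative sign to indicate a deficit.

-7443.9

Goods: -3961.0 - 2413.5 + 988.7 - 1784.2 = -7170.0
Primary income: 582.2 - 806.3 + 411.9 - 829.7 = -641.9
Secondary income: -158.8 + 526.8 = 368.0
Current account = (-7170.0) + (-641.9) + 368.0 = -7443.9
(Excluded from the current account — financial account: increase in resident deposits held at foreign banks 925.4, borrowing by resident firms from foreign banks 1803.3, inward foreign direct investment in the manufacturing sector 1262.5; capital account: capital transfers received from emigrants 94.9.)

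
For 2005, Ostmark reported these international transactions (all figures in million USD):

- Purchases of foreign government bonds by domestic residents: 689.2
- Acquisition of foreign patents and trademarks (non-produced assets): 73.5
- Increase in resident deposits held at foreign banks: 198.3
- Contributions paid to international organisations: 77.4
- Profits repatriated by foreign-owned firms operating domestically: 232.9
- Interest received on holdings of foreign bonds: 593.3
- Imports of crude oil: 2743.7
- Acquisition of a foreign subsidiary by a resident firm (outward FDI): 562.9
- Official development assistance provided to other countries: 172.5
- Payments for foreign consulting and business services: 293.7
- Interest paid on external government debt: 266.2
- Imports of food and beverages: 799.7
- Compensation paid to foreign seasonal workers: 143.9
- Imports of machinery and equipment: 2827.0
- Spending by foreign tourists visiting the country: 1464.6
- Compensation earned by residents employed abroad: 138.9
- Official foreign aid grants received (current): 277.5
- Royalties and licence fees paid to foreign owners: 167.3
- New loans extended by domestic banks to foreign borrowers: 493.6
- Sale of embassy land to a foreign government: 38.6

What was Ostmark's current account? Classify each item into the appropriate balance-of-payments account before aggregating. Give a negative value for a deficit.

-5250.0

Goods: -799.7 - 2743.7 - 2827.0 = -6370.4
Services: 1464.6 - 167.3 - 293.7 = 1003.6
Primary income: 593.3 + 138.9 - 266.2 - 232.9 - 143.9 = 89.2
Secondary income: -77.4 + 277.5 - 172.5 = 27.6
Current account = (-6370.4) + 1003.6 + 89.2 + 27.6 = -5250.0
(Excluded from the current account — financial account: purchases of foreign government bonds by domestic residents 689.2, increase in resident deposits held at foreign banks 198.3, acquisition of a foreign subsidiary by a resident firm (outward FDI) 562.9, new loans extended by domestic banks to foreign borrowers 493.6; capital account: acquisition of foreign patents and trademarks (non-produced assets) 73.5, sale of embassy land to a foreign government 38.6.)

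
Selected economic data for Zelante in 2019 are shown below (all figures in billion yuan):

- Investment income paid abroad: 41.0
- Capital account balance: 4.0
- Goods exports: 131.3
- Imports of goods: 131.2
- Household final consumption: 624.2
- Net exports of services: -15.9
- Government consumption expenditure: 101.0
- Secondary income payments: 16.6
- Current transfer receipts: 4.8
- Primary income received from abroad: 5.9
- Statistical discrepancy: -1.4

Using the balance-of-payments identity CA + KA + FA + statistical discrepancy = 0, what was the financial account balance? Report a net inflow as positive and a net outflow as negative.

Goods balance = 131.3 - 131.2 = 0.1
Services balance = -15.9
Trade balance (goods + services) = 0.1 + (-15.9) = -15.8
Net primary income = 5.9 - 41.0 = -35.1
Net secondary income = 4.8 - 16.6 = -11.8
Current account = -15.8 + (-35.1) + (-11.8) = -62.7
Financial account = -(-62.7 + 4.0 + (-1.4)) = 60.1

60.1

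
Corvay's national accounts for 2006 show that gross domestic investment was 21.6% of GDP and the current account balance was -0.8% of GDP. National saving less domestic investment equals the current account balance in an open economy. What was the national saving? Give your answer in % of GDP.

20.8

S = I + CA = 21.6 + (-0.8) = 20.8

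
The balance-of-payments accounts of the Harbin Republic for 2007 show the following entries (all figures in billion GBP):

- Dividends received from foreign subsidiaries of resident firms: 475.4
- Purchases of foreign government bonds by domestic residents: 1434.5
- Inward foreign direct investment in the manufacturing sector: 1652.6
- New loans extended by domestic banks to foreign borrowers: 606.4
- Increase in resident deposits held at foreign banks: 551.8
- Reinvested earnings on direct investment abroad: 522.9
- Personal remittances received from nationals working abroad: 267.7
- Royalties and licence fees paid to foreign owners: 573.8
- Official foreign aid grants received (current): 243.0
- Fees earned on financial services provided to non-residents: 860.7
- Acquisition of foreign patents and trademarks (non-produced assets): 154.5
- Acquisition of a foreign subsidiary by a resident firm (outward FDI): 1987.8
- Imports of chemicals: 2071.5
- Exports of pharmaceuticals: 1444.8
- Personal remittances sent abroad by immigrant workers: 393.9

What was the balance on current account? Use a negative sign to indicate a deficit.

Goods: 1444.8 - 2071.5 = -626.7
Services: 860.7 - 573.8 = 286.9
Primary income: 522.9 + 475.4 = 998.3
Secondary income: 267.7 + 243.0 - 393.9 = 116.8
Current account = (-626.7) + 286.9 + 998.3 + 116.8 = 775.3
(Excluded from the current account — financial account: purchases of foreign government bonds by domestic residents 1434.5, inward foreign direct investment in the manufacturing sector 1652.6, new loans extended by domestic banks to foreign borrowers 606.4, increase in resident deposits held at foreign banks 551.8, acquisition of a foreign subsidiary by a resident firm (outward FDI) 1987.8; capital account: acquisition of foreign patents and trademarks (non-produced assets) 154.5.)

775.3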